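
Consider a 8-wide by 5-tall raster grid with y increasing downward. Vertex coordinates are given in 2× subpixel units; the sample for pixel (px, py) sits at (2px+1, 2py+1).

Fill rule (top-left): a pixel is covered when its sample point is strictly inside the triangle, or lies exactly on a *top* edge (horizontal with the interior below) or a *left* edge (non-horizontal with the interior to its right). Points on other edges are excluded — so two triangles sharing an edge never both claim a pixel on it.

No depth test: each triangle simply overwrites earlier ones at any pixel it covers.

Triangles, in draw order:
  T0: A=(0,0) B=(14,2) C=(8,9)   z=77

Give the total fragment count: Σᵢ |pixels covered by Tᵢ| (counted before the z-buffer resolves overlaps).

T0:
  2·area = 110
  edge (0, 0)→(14, 2): d=(14,2) right/bottom  bias=-1
  edge (14, 2)→(8, 9): d=(-6,7) right/bottom  bias=-1
  edge (8, 9)→(0, 0): d=(-8,-9) top-left  bias=+0
    (0,0)@(1, 1): e=[12,97,1] → █
    (1,0)@(3, 1): e=[8,83,19] → █
    (2,0)@(5, 1): e=[4,69,37] → █
    (3,0)@(7, 1): e=[0,55,55] → ·  [on edge]
    (0,1)@(1, 3): e=[40,85,-15] → ·
    (1,1)@(3, 3): e=[36,71,3] → █
    (3,1)@(7, 3): e=[28,43,39] → █
    (4,1)@(9, 3): e=[24,29,57] → █
    (5,1)@(11, 3): e=[20,15,75] → █
    (6,1)@(13, 3): e=[16,1,93] → █
    (7,1)@(15, 3): e=[12,-13,111] → ·
    (1,2)@(3, 5): e=[64,59,-13] → ·
  covered (15 px):
    █ █ █ · · · · ·
    · █ █ █ █ █ █ ·
    · · █ █ █ █ · ·
    · · · █ █ · · ·
    · · · · · · · ·

Result: 15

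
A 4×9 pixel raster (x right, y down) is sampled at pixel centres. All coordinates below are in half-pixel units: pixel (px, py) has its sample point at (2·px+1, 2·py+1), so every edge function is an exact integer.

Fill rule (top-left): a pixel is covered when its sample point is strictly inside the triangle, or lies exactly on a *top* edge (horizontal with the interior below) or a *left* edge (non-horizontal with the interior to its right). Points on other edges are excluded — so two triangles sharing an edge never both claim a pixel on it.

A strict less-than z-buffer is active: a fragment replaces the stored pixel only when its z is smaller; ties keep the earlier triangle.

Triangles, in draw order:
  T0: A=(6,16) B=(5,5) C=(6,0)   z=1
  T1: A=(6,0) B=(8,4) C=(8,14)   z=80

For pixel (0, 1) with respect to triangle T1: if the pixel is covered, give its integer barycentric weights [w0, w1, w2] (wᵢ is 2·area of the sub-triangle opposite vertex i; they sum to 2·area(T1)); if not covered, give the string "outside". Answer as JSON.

T0:
  2·area = 16
  edge (6, 16)→(5, 5): d=(-1,-11) top-left  bias=+0
  edge (5, 5)→(6, 0): d=(1,-5) top-left  bias=+0
  edge (6, 0)→(6, 16): d=(0,16) right/bottom  bias=-1
    (2,2)@(5, 5): e=[0,0,16] → █  [on edge]
    (3,2)@(7, 5): e=[22,10,-16] → ·
    (2,3)@(5, 7): e=[-2,2,16] → ·
    (1,7)@(3, 15): e=[-32,0,48] → ·  [on edge]
  covered (1 px):
    · · · ·
    · · · ·
    · · █ ·
    · · · ·
    · · · ·
    · · · ·
    · · · ·
    · · · ·
    · · · ·
T1:
  2·area = 20
  edge (6, 0)→(8, 4): d=(2,4) right/bottom  bias=-1
  edge (8, 4)→(8, 14): d=(0,10) right/bottom  bias=-1
  edge (8, 14)→(6, 0): d=(-2,-14) top-left  bias=+0
    (3,1)@(7, 3): e=[2,10,8] → █
    (3,2)@(7, 5): e=[6,10,4] → █
    (3,3)@(7, 7): e=[10,10,0] → █  [on edge]
    (3,4)@(7, 9): e=[14,10,-4] → ·
  covered (3 px):
    · · · ·
    · · · █
    · · · █
    · · · █
    · · · ·
    · · · ·
    · · · ·
    · · · ·
    · · · ·

Result: "outside"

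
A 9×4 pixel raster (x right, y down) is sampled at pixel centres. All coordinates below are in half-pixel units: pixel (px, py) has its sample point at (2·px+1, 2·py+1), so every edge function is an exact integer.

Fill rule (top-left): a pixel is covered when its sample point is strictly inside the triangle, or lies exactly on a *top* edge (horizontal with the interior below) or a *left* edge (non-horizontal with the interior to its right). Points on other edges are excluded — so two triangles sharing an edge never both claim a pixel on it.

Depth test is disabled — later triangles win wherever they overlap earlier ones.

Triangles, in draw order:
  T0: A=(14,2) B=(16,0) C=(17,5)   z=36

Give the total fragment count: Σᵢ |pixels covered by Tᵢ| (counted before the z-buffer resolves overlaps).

T0:
  2·area = 12
  edge (14, 2)→(16, 0): d=(2,-2) top-left  bias=+0
  edge (16, 0)→(17, 5): d=(1,5) right/bottom  bias=-1
  edge (17, 5)→(14, 2): d=(-3,-3) top-left  bias=+0
    (6,0)@(13, 1): e=[-4,16,0] → ·  [on edge]
    (7,0)@(15, 1): e=[0,6,6] → █  [on edge]
    (8,0)@(17, 1): e=[4,-4,12] → ·
    (6,1)@(13, 3): e=[0,18,-6] → ·  [on edge]
    (7,1)@(15, 3): e=[4,8,0] → █  [on edge]
    (8,1)@(17, 3): e=[8,-2,6] → ·
    (5,2)@(11, 5): e=[0,30,-18] → ·  [on edge]
    (7,2)@(15, 5): e=[8,10,-6] → ·
    (8,2)@(17, 5): e=[12,0,0] → ·  [on edge]
    (4,3)@(9, 7): e=[0,42,-30] → ·  [on edge]
  covered (2 px):
    · · · · · · · █ ·
    · · · · · · · █ ·
    · · · · · · · · ·
    · · · · · · · · ·

Answer: 2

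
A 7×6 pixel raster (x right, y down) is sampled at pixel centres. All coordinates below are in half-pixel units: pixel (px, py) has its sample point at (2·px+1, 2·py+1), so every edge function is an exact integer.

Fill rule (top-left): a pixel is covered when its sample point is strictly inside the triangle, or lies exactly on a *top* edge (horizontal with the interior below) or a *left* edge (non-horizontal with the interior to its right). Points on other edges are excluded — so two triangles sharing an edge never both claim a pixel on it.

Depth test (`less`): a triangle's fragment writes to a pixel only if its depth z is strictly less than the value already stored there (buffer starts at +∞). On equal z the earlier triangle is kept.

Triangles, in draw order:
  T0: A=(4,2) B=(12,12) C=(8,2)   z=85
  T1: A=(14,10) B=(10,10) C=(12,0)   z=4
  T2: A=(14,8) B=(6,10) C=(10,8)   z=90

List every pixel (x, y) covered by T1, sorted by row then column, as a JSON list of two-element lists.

T0:
  2·area = 40  (B↔C swapped to make it positive)
  edge (4, 2)→(8, 2): d=(4,0) top-left  bias=+0
  edge (8, 2)→(12, 12): d=(4,10) right/bottom  bias=-1
  edge (12, 12)→(4, 2): d=(-8,-10) top-left  bias=+0
    (2,1)@(5, 3): e=[4,34,2] → X
    (3,1)@(7, 3): e=[4,14,22] → X
    (4,1)@(9, 3): e=[4,-6,42] → .
    (2,2)@(5, 5): e=[12,42,-14] → .
    (3,2)@(7, 5): e=[12,22,6] → X
    (4,2)@(9, 5): e=[12,2,26] → X
    (5,2)@(11, 5): e=[12,-18,46] → .
    (3,3)@(7, 7): e=[20,30,-10] → .
    (4,3)@(9, 7): e=[20,10,10] → X
    (5,3)@(11, 7): e=[20,-10,30] → .
    (4,4)@(9, 9): e=[28,18,-6] → .
  covered (5 px):
    . . . . . . .
    . . X X . . .
    . . . X X . .
    . . . . X . .
    . . . . . . .
    . . . . . . .
T1:
  2·area = 40
  edge (14, 10)→(10, 10): d=(-4,0) right/bottom  bias=-1
  edge (10, 10)→(12, 0): d=(2,-10) top-left  bias=+0
  edge (12, 0)→(14, 10): d=(2,10) right/bottom  bias=-1
    (5,2)@(11, 5): e=[20,0,20] → X  [on edge]
    (6,2)@(13, 5): e=[20,20,0] → .  [on edge]
    (5,3)@(11, 7): e=[12,4,24] → X
    (6,3)@(13, 7): e=[12,24,4] → X
    (5,4)@(11, 9): e=[4,8,28] → X
    (5,5)@(11, 11): e=[-4,12,32] → .
    (6,5)@(13, 11): e=[-4,32,12] → .
  covered (5 px):
    . . . . . . .
    . . . . . . .
    . . . . . X .
    . . . . . X X
    . . . . . X X
    . . . . . . .
T2:
  2·area = 8
  edge (14, 8)→(6, 10): d=(-8,2) right/bottom  bias=-1
  edge (6, 10)→(10, 8): d=(4,-2) top-left  bias=+0
  edge (10, 8)→(14, 8): d=(4,0) top-left  bias=+0
    (4,4)@(9, 9): e=[2,2,4] → X
    (5,4)@(11, 9): e=[-2,6,4] → .
    (4,5)@(9, 11): e=[-14,10,12] → .
  covered (1 px):
    . . . . . . .
    . . . . . . .
    . . . . . . .
    . . . . . . .
    . . . . X . .
    . . . . . . .

Result: [[5,2],[5,3],[6,3],[5,4],[6,4]]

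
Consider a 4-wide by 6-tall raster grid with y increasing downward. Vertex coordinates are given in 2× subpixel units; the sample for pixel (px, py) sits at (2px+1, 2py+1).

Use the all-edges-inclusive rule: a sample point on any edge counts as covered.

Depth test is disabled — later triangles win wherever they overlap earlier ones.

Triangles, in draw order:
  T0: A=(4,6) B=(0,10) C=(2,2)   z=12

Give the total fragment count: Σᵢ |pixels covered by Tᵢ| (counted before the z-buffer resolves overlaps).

T0:
  2·area = 24
  edge (4, 6)→(0, 10): d=(-4,4) inclusive
  edge (0, 10)→(2, 2): d=(2,-8) inclusive
  edge (2, 2)→(4, 6): d=(2,4) inclusive
    (3,1)@(7, 3): e=[0,42,-18] → ·  [on edge]
    (1,2)@(3, 5): e=[8,14,2] → █
    (2,2)@(5, 5): e=[0,30,-6] → ·  [on edge]
    (0,3)@(1, 7): e=[8,2,14] → █
    (1,3)@(3, 7): e=[0,18,6] → █  [on edge]
    (2,3)@(5, 7): e=[-8,34,-2] → ·
    (0,4)@(1, 9): e=[0,6,18] → █  [on edge]
    (1,4)@(3, 9): e=[-8,22,10] → ·
    (0,5)@(1, 11): e=[-8,10,22] → ·
  covered (4 px):
    · · · ·
    · · · ·
    · █ · ·
    █ █ · ·
    █ · · ·
    · · · ·

Answer: 4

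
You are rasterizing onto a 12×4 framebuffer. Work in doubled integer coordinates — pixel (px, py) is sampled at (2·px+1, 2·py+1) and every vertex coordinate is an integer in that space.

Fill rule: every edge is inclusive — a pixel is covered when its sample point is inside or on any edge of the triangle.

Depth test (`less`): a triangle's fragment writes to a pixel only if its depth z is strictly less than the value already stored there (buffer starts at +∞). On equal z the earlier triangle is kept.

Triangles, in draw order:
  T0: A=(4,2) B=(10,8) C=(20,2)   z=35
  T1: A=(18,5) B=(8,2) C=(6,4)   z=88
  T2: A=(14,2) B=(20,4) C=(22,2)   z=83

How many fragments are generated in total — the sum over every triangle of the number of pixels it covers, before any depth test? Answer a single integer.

T0:
  2·area = 96  (B↔C swapped to make it positive)
  edge (4, 2)→(20, 2): d=(16,0) inclusive
  edge (20, 2)→(10, 8): d=(-10,6) inclusive
  edge (10, 8)→(4, 2): d=(-6,-6) inclusive
    (1,0)@(3, 1): e=[-16,112,0] → ·  [on edge]
    (2,1)@(5, 3): e=[16,80,0] → █  [on edge]
    (3,1)@(7, 3): e=[16,68,12] → █
    (4,1)@(9, 3): e=[16,56,24] → █
    (5,1)@(11, 3): e=[16,44,36] → █
    (6,1)@(13, 3): e=[16,32,48] → █
    (7,1)@(15, 3): e=[16,20,60] → █
    (8,1)@(17, 3): e=[16,8,72] → █
    (9,1)@(19, 3): e=[16,-4,84] → ·
    (2,2)@(5, 5): e=[48,60,-12] → ·
    (3,2)@(7, 5): e=[48,48,0] → █  [on edge]
    (7,2)@(15, 5): e=[48,0,48] → █  [on edge]
    (4,3)@(9, 7): e=[80,16,0] → █  [on edge]
  covered (14 px):
    · · · · · · · · · · · ·
    · · █ █ █ █ █ █ █ · · ·
    · · · █ █ █ █ █ · · · ·
    · · · · █ █ · · · · · ·
T1:
  2·area = 26  (B↔C swapped to make it positive)
  edge (18, 5)→(6, 4): d=(-12,-1) inclusive
  edge (6, 4)→(8, 2): d=(2,-2) inclusive
  edge (8, 2)→(18, 5): d=(10,3) inclusive
    (4,0)@(9, 1): e=[39,0,-13] → ·  [on edge]
    (3,1)@(7, 3): e=[13,0,13] → █  [on edge]
    (4,1)@(9, 3): e=[15,4,7] → █
    (5,1)@(11, 3): e=[17,8,1] → █
    (6,1)@(13, 3): e=[19,12,-5] → ·
    (2,2)@(5, 5): e=[-13,0,39] → ·  [on edge]
    (3,2)@(7, 5): e=[-11,4,33] → ·
    (4,2)@(9, 5): e=[-9,8,27] → ·
    (5,2)@(11, 5): e=[-7,12,21] → ·
    (1,3)@(3, 7): e=[-39,0,65] → ·  [on edge]
  covered (3 px):
    · · · · · · · · · · · ·
    · · · █ █ █ · · · · · ·
    · · · · · · · · · · · ·
    · · · · · · · · · · · ·
T2:
  2·area = 16  (B↔C swapped to make it positive)
  edge (14, 2)→(22, 2): d=(8,0) inclusive
  edge (22, 2)→(20, 4): d=(-2,2) inclusive
  edge (20, 4)→(14, 2): d=(-6,-2) inclusive
    (5,0)@(11, 1): e=[-8,24,0] → ·  [on edge]
    (11,0)@(23, 1): e=[-8,0,24] → ·  [on edge]
    (8,1)@(17, 3): e=[8,8,0] → █  [on edge]
    (9,1)@(19, 3): e=[8,4,4] → █
    (10,1)@(21, 3): e=[8,0,8] → █  [on edge]
    (11,1)@(23, 3): e=[8,-4,12] → ·
    (8,2)@(17, 5): e=[24,4,-12] → ·
    (9,2)@(19, 5): e=[24,0,-8] → ·  [on edge]
    (10,2)@(21, 5): e=[24,-4,-4] → ·
    (11,2)@(23, 5): e=[24,-8,0] → ·  [on edge]
    (8,3)@(17, 7): e=[40,0,-24] → ·  [on edge]
  covered (3 px):
    · · · · · · · · · · · ·
    · · · · · · · · █ █ █ ·
    · · · · · · · · · · · ·
    · · · · · · · · · · · ·

Result: 20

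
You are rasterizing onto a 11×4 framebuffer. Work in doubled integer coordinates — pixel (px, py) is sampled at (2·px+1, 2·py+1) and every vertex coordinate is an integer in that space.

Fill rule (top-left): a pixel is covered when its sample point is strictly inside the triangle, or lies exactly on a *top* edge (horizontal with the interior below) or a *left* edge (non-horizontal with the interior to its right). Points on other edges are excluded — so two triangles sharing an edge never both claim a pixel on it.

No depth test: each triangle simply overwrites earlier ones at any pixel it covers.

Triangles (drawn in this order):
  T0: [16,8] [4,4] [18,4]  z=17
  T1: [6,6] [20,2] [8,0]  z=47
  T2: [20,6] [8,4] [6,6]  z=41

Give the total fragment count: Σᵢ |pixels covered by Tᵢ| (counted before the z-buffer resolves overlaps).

T0:
  2·area = 56
  edge (16, 8)→(4, 4): d=(-12,-4) top-left  bias=+0
  edge (4, 4)→(18, 4): d=(14,0) top-left  bias=+0
  edge (18, 4)→(16, 8): d=(-2,4) right/bottom  bias=-1
    (0,1)@(1, 3): e=[0,-14,70] → ·  [on edge]
    (3,2)@(7, 5): e=[0,14,42] → █  [on edge]
    (4,2)@(9, 5): e=[8,14,34] → █
    (5,2)@(11, 5): e=[16,14,26] → █
    (6,2)@(13, 5): e=[24,14,18] → █
    (7,2)@(15, 5): e=[32,14,10] → █
    (8,2)@(17, 5): e=[40,14,2] → █
    (9,2)@(19, 5): e=[48,14,-6] → ·
    (3,3)@(7, 7): e=[-24,42,38] → ·
    (4,3)@(9, 7): e=[-16,42,30] → ·
    (5,3)@(11, 7): e=[-8,42,22] → ·
    (6,3)@(13, 7): e=[0,42,14] → █  [on edge]
  covered (8 px):
    · · · · · · · · · · ·
    · · · · · · · · · · ·
    · · · █ █ █ █ █ █ · ·
    · · · · · · █ █ · · ·
T1:
  2·area = 76  (B↔C swapped to make it positive)
  edge (6, 6)→(8, 0): d=(2,-6) top-left  bias=+0
  edge (8, 0)→(20, 2): d=(12,2) right/bottom  bias=-1
  edge (20, 2)→(6, 6): d=(-14,4) right/bottom  bias=-1
    (4,0)@(9, 1): e=[8,10,58] → █
    (5,0)@(11, 1): e=[20,6,50] → █
    (6,0)@(13, 1): e=[32,2,42] → █
    (7,0)@(15, 1): e=[44,-2,34] → ·
    (3,1)@(7, 3): e=[0,38,38] → █  [on edge]
    (7,1)@(15, 3): e=[48,22,6] → █
    (8,1)@(17, 3): e=[60,18,-2] → ·
    (3,2)@(7, 5): e=[4,62,10] → █
    (5,2)@(11, 5): e=[28,54,-6] → ·
    (6,2)@(13, 5): e=[40,50,-14] → ·
    (7,2)@(15, 5): e=[52,46,-22] → ·
    (3,3)@(7, 7): e=[8,86,-18] → ·
  covered (10 px):
    · · · · █ █ █ · · · ·
    · · · █ █ █ █ █ · · ·
    · · · █ █ · · · · · ·
    · · · · · · · · · · ·
T2:
  2·area = 28  (B↔C swapped to make it positive)
  edge (20, 6)→(6, 6): d=(-14,0) right/bottom  bias=-1
  edge (6, 6)→(8, 4): d=(2,-2) top-left  bias=+0
  edge (8, 4)→(20, 6): d=(12,2) right/bottom  bias=-1
    (5,0)@(11, 1): e=[70,0,-42] → ·  [on edge]
    (4,1)@(9, 3): e=[42,0,-14] → ·  [on edge]
    (3,2)@(7, 5): e=[14,0,14] → █  [on edge]
    (4,2)@(9, 5): e=[14,4,10] → █
    (5,2)@(11, 5): e=[14,8,6] → █
    (6,2)@(13, 5): e=[14,12,2] → █
    (7,2)@(15, 5): e=[14,16,-2] → ·
    (2,3)@(5, 7): e=[-14,0,42] → ·  [on edge]
    (3,3)@(7, 7): e=[-14,4,38] → ·
    (4,3)@(9, 7): e=[-14,8,34] → ·
    (5,3)@(11, 7): e=[-14,12,30] → ·
    (6,3)@(13, 7): e=[-14,16,26] → ·
  covered (4 px):
    · · · · · · · · · · ·
    · · · · · · · · · · ·
    · · · █ █ █ █ · · · ·
    · · · · · · · · · · ·

Answer: 22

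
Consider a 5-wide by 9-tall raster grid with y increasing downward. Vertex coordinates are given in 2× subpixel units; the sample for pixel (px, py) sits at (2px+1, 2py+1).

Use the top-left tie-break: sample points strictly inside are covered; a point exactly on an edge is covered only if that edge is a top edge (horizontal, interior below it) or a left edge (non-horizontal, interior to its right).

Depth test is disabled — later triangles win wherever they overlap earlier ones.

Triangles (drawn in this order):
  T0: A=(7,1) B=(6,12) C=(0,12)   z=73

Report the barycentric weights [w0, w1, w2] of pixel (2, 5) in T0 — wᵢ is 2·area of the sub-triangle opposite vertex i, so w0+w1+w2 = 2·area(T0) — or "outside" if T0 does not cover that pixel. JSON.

T0:
  2·area = 66
  edge (7, 1)→(6, 12): d=(-1,11) right/bottom  bias=-1
  edge (6, 12)→(0, 12): d=(-6,0) right/bottom  bias=-1
  edge (0, 12)→(7, 1): d=(7,-11) top-left  bias=+0
    (3,0)@(7, 1): e=[0,66,0] → .  [on edge]
    (2,2)@(5, 5): e=[18,42,6] → X
    (3,2)@(7, 5): e=[-4,42,28] → .
    (2,3)@(5, 7): e=[16,30,20] → X
    (3,3)@(7, 7): e=[-6,30,42] → .
    (1,4)@(3, 9): e=[36,18,12] → X
    (3,4)@(7, 9): e=[-8,18,56] → .
    (0,5)@(1, 11): e=[56,6,4] → X
    (3,5)@(7, 11): e=[-10,6,70] → .
    (0,6)@(1, 13): e=[54,-6,18] → .
    (1,6)@(3, 13): e=[32,-6,40] → .
    (2,6)@(5, 13): e=[10,-6,62] → .
  covered (7 px):
    . . . . .
    . . . . .
    . . X . .
    . . X . .
    . X X . .
    X X X . .
    . . . . .
    . . . . .
    . . . . .

Final: [6,48,12]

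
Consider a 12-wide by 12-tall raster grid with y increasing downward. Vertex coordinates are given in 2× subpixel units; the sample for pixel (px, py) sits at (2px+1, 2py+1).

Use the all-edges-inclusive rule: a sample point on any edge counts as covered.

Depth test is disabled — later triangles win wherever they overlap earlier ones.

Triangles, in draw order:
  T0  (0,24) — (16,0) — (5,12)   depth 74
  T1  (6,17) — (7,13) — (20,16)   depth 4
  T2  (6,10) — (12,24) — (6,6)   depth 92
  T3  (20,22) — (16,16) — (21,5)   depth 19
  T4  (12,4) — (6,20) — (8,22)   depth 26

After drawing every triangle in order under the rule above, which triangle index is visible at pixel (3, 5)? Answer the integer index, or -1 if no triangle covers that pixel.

T0:
  2·area = 72  (B↔C swapped to make it positive)
  edge (0, 24)→(5, 12): d=(5,-12) inclusive
  edge (5, 12)→(16, 0): d=(11,-12) inclusive
  edge (16, 0)→(0, 24): d=(-16,24) inclusive
    (5,3)@(11, 7): e=[47,17,8] → X
    (6,3)@(13, 7): e=[71,41,-40] → .
    (4,4)@(9, 9): e=[33,15,24] → X
    (5,4)@(11, 9): e=[57,39,-24] → .
    (3,5)@(7, 11): e=[19,13,40] → X
    (4,5)@(9, 11): e=[43,37,-8] → .
    (2,6)@(5, 13): e=[5,11,56] → X
    (4,6)@(9, 13): e=[53,59,-40] → .
    (2,7)@(5, 15): e=[15,33,24] → X
    (3,7)@(7, 15): e=[39,57,-24] → .
    (1,8)@(3, 17): e=[1,31,40] → X
    (2,8)@(5, 17): e=[25,55,-8] → .
  covered (8 px):
    . . . . . . . . . . . .
    . . . . . . . . . . . .
    . . . . . . . . . . . .
    . . . . . X . . . . . .
    . . . . X . . . . . . .
    . . . X . . . . . . . .
    . . X X . . . . . . . .
    . . X . . . . . . . . .
    . X . . . . . . . . . .
    . X . . . . . . . . . .
    . . . . . . . . . . . .
    . . . . . . . . . . . .
T1:
  2·area = 55
  edge (6, 17)→(7, 13): d=(1,-4) inclusive
  edge (7, 13)→(20, 16): d=(13,3) inclusive
  edge (20, 16)→(6, 17): d=(-14,1) inclusive
    (4,2)@(9, 5): e=[0,-110,165] → .  [on edge]
    (3,6)@(7, 13): e=[0,0,55] → X  [on edge]
    (4,6)@(9, 13): e=[8,-6,53] → .
    (3,7)@(7, 15): e=[2,26,27] → X
    (4,7)@(9, 15): e=[10,20,25] → X
    (5,7)@(11, 15): e=[18,14,23] → X
    (6,7)@(13, 15): e=[26,8,21] → X
    (7,7)@(15, 15): e=[34,2,19] → X
    (8,7)@(17, 15): e=[42,-4,17] → .
    (3,8)@(7, 17): e=[4,52,-1] → .
    (4,8)@(9, 17): e=[12,46,-3] → .
    (5,8)@(11, 17): e=[20,40,-5] → .
    (2,10)@(5, 21): e=[0,110,-55] → .  [on edge]
  covered (6 px):
    . . . . . . . . . . . .
    . . . . . . . . . . . .
    . . . . . . . . . . . .
    . . . . . . . . . . . .
    . . . . . . . . . . . .
    . . . . . . . . . . . .
    . . . X . . . . . . . .
    . . . X X X X X . . . .
    . . . . . . . . . . . .
    . . . . . . . . . . . .
    . . . . . . . . . . . .
    . . . . . . . . . . . .
T2:
  2·area = 24  (B↔C swapped to make it positive)
  edge (6, 10)→(6, 6): d=(0,-4) inclusive
  edge (6, 6)→(12, 24): d=(6,18) inclusive
  edge (12, 24)→(6, 10): d=(-6,-14) inclusive
    (1,1)@(3, 3): e=[-12,36,0] → .  [on edge]
    (2,1)@(5, 3): e=[-4,0,28] → .  [on edge]
    (3,4)@(7, 9): e=[4,0,20] → X  [on edge]
    (4,4)@(9, 9): e=[12,-36,48] → .
    (3,5)@(7, 11): e=[4,12,8] → X
    (4,5)@(9, 11): e=[12,-24,36] → .
    (3,6)@(7, 13): e=[4,24,-4] → .
    (4,7)@(9, 15): e=[12,0,12] → X  [on edge]
    (5,7)@(11, 15): e=[20,-36,40] → .
    (4,8)@(9, 17): e=[12,12,0] → X  [on edge]
    (5,8)@(11, 17): e=[20,-24,28] → .
    (4,9)@(9, 19): e=[12,24,-12] → .
    (5,10)@(11, 21): e=[20,0,4] → X  [on edge]
  covered (5 px):
    . . . . . . . . . . . .
    . . . . . . . . . . . .
    . . . . . . . . . . . .
    . . . . . . . . . . . .
    . . . X . . . . . . . .
    . . . X . . . . . . . .
    . . . . . . . . . . . .
    . . . . X . . . . . . .
    . . . . X . . . . . . .
    . . . . . . . . . . . .
    . . . . . X . . . . . .
    . . . . . . . . . . . .
T3:
  2·area = 74
  edge (20, 22)→(16, 16): d=(-4,-6) inclusive
  edge (16, 16)→(21, 5): d=(5,-11) inclusive
  edge (21, 5)→(20, 22): d=(-1,17) inclusive
    (10,2)@(21, 5): e=[74,0,0] → X  [on edge]
    (11,2)@(23, 5): e=[86,22,-34] → .
    (10,3)@(21, 7): e=[66,10,-2] → .
    (9,5)@(19, 11): e=[38,8,28] → X
    (10,5)@(21, 11): e=[50,30,-6] → .
    (9,6)@(19, 13): e=[30,18,26] → X
    (10,6)@(21, 13): e=[42,40,-8] → .
    (8,7)@(17, 15): e=[10,6,58] → X
    (10,7)@(21, 15): e=[34,50,-10] → .
    (8,8)@(17, 17): e=[2,16,56] → X
    (10,8)@(21, 17): e=[26,60,-12] → .
    (8,9)@(17, 19): e=[-6,26,54] → .
  covered (8 px):
    . . . . . . . . . . . .
    . . . . . . . . . . . .
    . . . . . . . . . . X .
    . . . . . . . . . . . .
    . . . . . . . . . . . .
    . . . . . . . . . X . .
    . . . . . . . . . X . .
    . . . . . . . . X X . .
    . . . . . . . . X X . .
    . . . . . . . . . X . .
    . . . . . . . . . . . .
    . . . . . . . . . . . .
T4:
  2·area = 44  (B↔C swapped to make it positive)
  edge (12, 4)→(8, 22): d=(-4,18) inclusive
  edge (8, 22)→(6, 20): d=(-2,-2) inclusive
  edge (6, 20)→(12, 4): d=(6,-16) inclusive
    (5,3)@(11, 7): e=[6,36,2] → X
    (6,3)@(13, 7): e=[-30,40,34] → .
    (5,4)@(11, 9): e=[-2,32,14] → .
    (4,6)@(9, 13): e=[18,20,6] → X
    (5,6)@(11, 13): e=[-18,24,38] → .
    (0,7)@(1, 15): e=[154,0,-110] → .  [on edge]
    (4,7)@(9, 15): e=[10,16,18] → X
    (5,7)@(11, 15): e=[-26,20,50] → .
    (1,8)@(3, 17): e=[110,0,-66] → .  [on edge]
    (4,8)@(9, 17): e=[2,12,30] → X
    (5,8)@(11, 17): e=[-34,16,62] → .
    (2,9)@(5, 19): e=[66,0,-22] → .  [on edge]
    (3,10)@(7, 21): e=[22,0,22] → X  [on edge]
    (4,11)@(9, 23): e=[-22,0,66] → .  [on edge]
  covered (6 px):
    . . . . . . . . . . . .
    . . . . . . . . . . . .
    . . . . . . . . . . . .
    . . . . . X . . . . . .
    . . . . . . . . . . . .
    . . . . . . . . . . . .
    . . . . X . . . . . . .
    . . . . X . . . . . . .
    . . . . X . . . . . . .
    . . . X . . . . . . . .
    . . . X . . . . . . . .
    . . . . . . . . . . . .

Z-buffer (winner per pixel, '.' = empty):
  . . . . . . . . . . . .
  . . . . . . . . . . . .
  . . . . . . . . . . 3 .
  . . . . . 4 . . . . . .
  . . . 2 0 . . . . . . .
  . . . 2 . . . . . 3 . .
  . . 0 1 4 . . . . 3 . .
  . . 0 1 4 1 1 1 3 3 . .
  . 0 . . 4 . . . 3 3 . .
  . 0 . 4 . . . . . 3 . .
  . . . 4 . 2 . . . . . .
  . . . . . . . . . . . .

Result: 2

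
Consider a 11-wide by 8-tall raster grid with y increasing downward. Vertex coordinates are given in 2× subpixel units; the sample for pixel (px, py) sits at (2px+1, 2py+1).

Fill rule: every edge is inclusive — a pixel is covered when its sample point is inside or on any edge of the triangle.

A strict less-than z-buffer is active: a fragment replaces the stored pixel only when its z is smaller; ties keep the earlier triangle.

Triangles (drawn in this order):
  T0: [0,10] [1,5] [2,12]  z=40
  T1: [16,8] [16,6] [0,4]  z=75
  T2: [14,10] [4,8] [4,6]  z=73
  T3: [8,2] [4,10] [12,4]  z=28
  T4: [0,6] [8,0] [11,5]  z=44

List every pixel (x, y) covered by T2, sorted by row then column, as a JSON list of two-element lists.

T0:
  2·area = 12
  edge (0, 10)→(1, 5): d=(1,-5) inclusive
  edge (1, 5)→(2, 12): d=(1,7) inclusive
  edge (2, 12)→(0, 10): d=(-2,-2) inclusive
    (0,2)@(1, 5): e=[0,0,12] → X  [on edge]
    (1,2)@(3, 5): e=[10,-14,16] → .
    (0,3)@(1, 7): e=[2,2,8] → X
    (1,3)@(3, 7): e=[12,-12,12] → .
    (0,4)@(1, 9): e=[4,4,4] → X
    (1,4)@(3, 9): e=[14,-10,8] → .
    (0,5)@(1, 11): e=[6,6,0] → X  [on edge]
    (1,5)@(3, 11): e=[16,-8,4] → .
    (0,6)@(1, 13): e=[8,8,-4] → .
    (1,6)@(3, 13): e=[18,-6,0] → .  [on edge]
    (2,7)@(5, 15): e=[30,-18,0] → .  [on edge]
  covered (4 px):
    . . . . . . . . . . .
    . . . . . . . . . . .
    X . . . . . . . . . .
    X . . . . . . . . . .
    X . . . . . . . . . .
    X . . . . . . . . . .
    . . . . . . . . . . .
    . . . . . . . . . . .
T1:
  2·area = 32  (B↔C swapped to make it positive)
  edge (16, 8)→(0, 4): d=(-16,-4) inclusive
  edge (0, 4)→(16, 6): d=(16,2) inclusive
  edge (16, 6)→(16, 8): d=(0,2) inclusive
    (2,2)@(5, 5): e=[4,6,22] → X
    (3,2)@(7, 5): e=[12,2,18] → X
    (4,2)@(9, 5): e=[20,-2,14] → .
    (2,3)@(5, 7): e=[-28,38,22] → .
    (3,3)@(7, 7): e=[-20,34,18] → .
    (6,3)@(13, 7): e=[4,22,6] → X
    (7,3)@(15, 7): e=[12,18,2] → X
    (8,3)@(17, 7): e=[20,14,-2] → .
    (6,4)@(13, 9): e=[-28,54,6] → .
    (7,4)@(15, 9): e=[-20,50,2] → .
  covered (4 px):
    . . . . . . . . . . .
    . . . . . . . . . . .
    . . X X . . . . . . .
    . . . . . . X X . . .
    . . . . . . . . . . .
    . . . . . . . . . . .
    . . . . . . . . . . .
    . . . . . . . . . . .
T2:
  2·area = 20
  edge (14, 10)→(4, 8): d=(-10,-2) inclusive
  edge (4, 8)→(4, 6): d=(0,-2) inclusive
  edge (4, 6)→(14, 10): d=(10,4) inclusive
    (2,3)@(5, 7): e=[12,2,6] → X
    (3,3)@(7, 7): e=[16,6,-2] → .
    (2,4)@(5, 9): e=[-8,2,26] → .
    (4,4)@(9, 9): e=[0,10,10] → X  [on edge]
    (5,4)@(11, 9): e=[4,14,2] → X
    (6,4)@(13, 9): e=[8,18,-6] → .
    (4,5)@(9, 11): e=[-20,10,30] → .
    (5,5)@(11, 11): e=[-16,14,22] → .
    (9,5)@(19, 11): e=[0,30,-10] → .  [on edge]
  covered (3 px):
    . . . . . . . . . . .
    . . . . . . . . . . .
    . . . . . . . . . . .
    . . X . . . . . . . .
    . . . . X X . . . . .
    . . . . . . . . . . .
    . . . . . . . . . . .
    . . . . . . . . . . .
T3:
  2·area = 40  (B↔C swapped to make it positive)
  edge (8, 2)→(12, 4): d=(4,2) inclusive
  edge (12, 4)→(4, 10): d=(-8,6) inclusive
  edge (4, 10)→(8, 2): d=(4,-8) inclusive
    (4,1)@(9, 3): e=[2,26,12] → X
    (5,1)@(11, 3): e=[-2,14,28] → .
    (3,2)@(7, 5): e=[14,22,4] → X
    (5,2)@(11, 5): e=[6,-2,36] → .
    (3,3)@(7, 7): e=[22,6,12] → X
    (4,3)@(9, 7): e=[18,-6,28] → .
    (2,4)@(5, 9): e=[34,2,4] → X
    (3,4)@(7, 9): e=[30,-10,20] → .
    (2,5)@(5, 11): e=[42,-14,12] → .
  covered (5 px):
    . . . . . . . . . . .
    . . . . X . . . . . .
    . . . X X . . . . . .
    . . . X . . . . . . .
    . . X . . . . . . . .
    . . . . . . . . . . .
    . . . . . . . . . . .
    . . . . . . . . . . .
T4:
  2·area = 58
  edge (0, 6)→(8, 0): d=(8,-6) inclusive
  edge (8, 0)→(11, 5): d=(3,5) inclusive
  edge (11, 5)→(0, 6): d=(-11,1) inclusive
    (3,0)@(7, 1): e=[2,8,48] → X
    (4,0)@(9, 1): e=[14,-2,46] → .
    (2,1)@(5, 3): e=[6,24,28] → X
    (4,1)@(9, 3): e=[30,4,24] → X
    (5,1)@(11, 3): e=[42,-6,22] → .
    (1,2)@(3, 5): e=[10,40,8] → X
    (5,2)@(11, 5): e=[58,0,0] → X  [on edge]
    (6,2)@(13, 5): e=[70,-10,-2] → .
    (1,3)@(3, 7): e=[26,46,-14] → .
    (2,3)@(5, 7): e=[38,36,-16] → .
    (3,3)@(7, 7): e=[50,26,-18] → .
    (4,3)@(9, 7): e=[62,16,-20] → .
    (8,7)@(17, 15): e=[174,0,-116] → .  [on edge]
  covered (9 px):
    . . . X . . . . . . .
    . . X X X . . . . . .
    . X X X X X . . . . .
    . . . . . . . . . . .
    . . . . . . . . . . .
    . . . . . . . . . . .
    . . . . . . . . . . .
    . . . . . . . . . . .

Result: [[2,3],[4,4],[5,4]]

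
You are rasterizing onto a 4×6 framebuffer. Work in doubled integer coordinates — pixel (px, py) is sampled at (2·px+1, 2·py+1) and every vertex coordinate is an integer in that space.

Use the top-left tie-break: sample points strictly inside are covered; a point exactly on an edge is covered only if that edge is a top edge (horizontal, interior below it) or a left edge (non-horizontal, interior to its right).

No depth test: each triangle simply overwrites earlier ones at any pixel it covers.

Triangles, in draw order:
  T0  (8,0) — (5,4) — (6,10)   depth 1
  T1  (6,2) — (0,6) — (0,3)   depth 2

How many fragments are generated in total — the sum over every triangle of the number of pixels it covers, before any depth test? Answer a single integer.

T0:
  2·area = 22  (B↔C swapped to make it positive)
  edge (8, 0)→(6, 10): d=(-2,10) right/bottom  bias=-1
  edge (6, 10)→(5, 4): d=(-1,-6) top-left  bias=+0
  edge (5, 4)→(8, 0): d=(3,-4) top-left  bias=+0
    (3,1)@(7, 3): e=[4,13,5] → X
    (3,2)@(7, 5): e=[0,11,11] → .  [on edge]
  covered (1 px):
    . . . .
    . . . X
    . . . .
    . . . .
    . . . .
    . . . .
T1:
  2·area = 18
  edge (6, 2)→(0, 6): d=(-6,4) right/bottom  bias=-1
  edge (0, 6)→(0, 3): d=(0,-3) top-left  bias=+0
  edge (0, 3)→(6, 2): d=(6,-1) top-left  bias=+0
    (0,1)@(1, 3): e=[14,3,1] → X
    (1,1)@(3, 3): e=[6,9,3] → X
    (2,1)@(5, 3): e=[-2,15,5] → .
    (0,2)@(1, 5): e=[2,3,13] → X
    (1,2)@(3, 5): e=[-6,9,15] → .
    (0,3)@(1, 7): e=[-10,3,25] → .
  covered (3 px):
    . . . .
    X X . .
    X . . .
    . . . .
    . . . .
    . . . .

Result: 4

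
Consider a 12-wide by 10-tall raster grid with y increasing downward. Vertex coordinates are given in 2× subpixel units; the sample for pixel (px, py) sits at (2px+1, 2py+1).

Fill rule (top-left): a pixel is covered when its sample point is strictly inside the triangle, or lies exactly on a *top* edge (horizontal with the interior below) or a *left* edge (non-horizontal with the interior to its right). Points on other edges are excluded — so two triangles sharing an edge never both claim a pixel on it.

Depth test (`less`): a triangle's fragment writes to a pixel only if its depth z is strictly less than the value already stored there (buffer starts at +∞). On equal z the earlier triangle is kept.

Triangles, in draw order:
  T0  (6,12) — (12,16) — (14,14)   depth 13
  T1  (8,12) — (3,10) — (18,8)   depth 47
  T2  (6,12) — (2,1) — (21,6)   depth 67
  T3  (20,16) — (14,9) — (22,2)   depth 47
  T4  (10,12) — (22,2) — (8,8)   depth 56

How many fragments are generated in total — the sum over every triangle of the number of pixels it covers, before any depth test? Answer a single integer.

T0:
  2·area = 20  (B↔C swapped to make it positive)
  edge (6, 12)→(14, 14): d=(8,2) right/bottom  bias=-1
  edge (14, 14)→(12, 16): d=(-2,2) right/bottom  bias=-1
  edge (12, 16)→(6, 12): d=(-6,-4) top-left  bias=+0
    (11,2)@(23, 5): e=[-90,0,110] → ·  [on edge]
    (10,3)@(21, 7): e=[-70,0,90] → ·  [on edge]
    (9,4)@(19, 9): e=[-50,0,70] → ·  [on edge]
    (8,5)@(17, 11): e=[-30,0,50] → ·  [on edge]
    (4,6)@(9, 13): e=[2,12,6] → █
    (5,6)@(11, 13): e=[-2,8,14] → ·
    (7,6)@(15, 13): e=[-10,0,30] → ·  [on edge]
    (4,7)@(9, 15): e=[18,8,-6] → ·
    (5,7)@(11, 15): e=[14,4,2] → █
    (6,7)@(13, 15): e=[10,0,10] → ·  [on edge]
    (5,8)@(11, 17): e=[30,0,-10] → ·  [on edge]
    (4,9)@(9, 19): e=[50,0,-30] → ·  [on edge]
  covered (2 px):
    · · · · · · · · · · · ·
    · · · · · · · · · · · ·
    · · · · · · · · · · · ·
    · · · · · · · · · · · ·
    · · · · · · · · · · · ·
    · · · · · · · · · · · ·
    · · · · █ · · · · · · ·
    · · · · · █ · · · · · ·
    · · · · · · · · · · · ·
    · · · · · · · · · · · ·
T1:
  2·area = 40
  edge (8, 12)→(3, 10): d=(-5,-2) top-left  bias=+0
  edge (3, 10)→(18, 8): d=(15,-2) top-left  bias=+0
  edge (18, 8)→(8, 12): d=(-10,4) right/bottom  bias=-1
    (5,4)@(11, 9): e=[21,1,18] → █
    (6,4)@(13, 9): e=[25,5,10] → █
    (7,4)@(15, 9): e=[29,9,2] → █
    (8,4)@(17, 9): e=[33,13,-6] → ·
    (3,5)@(7, 11): e=[3,23,14] → █
    (4,5)@(9, 11): e=[7,27,6] → █
    (5,5)@(11, 11): e=[11,31,-2] → ·
    (6,5)@(13, 11): e=[15,35,-10] → ·
    (7,5)@(15, 11): e=[19,39,-18] → ·
    (3,6)@(7, 13): e=[-7,53,-6] → ·
    (4,6)@(9, 13): e=[-3,57,-14] → ·
  covered (5 px):
    · · · · · · · · · · · ·
    · · · · · · · · · · · ·
    · · · · · · · · · · · ·
    · · · · · · · · · · · ·
    · · · · · █ █ █ · · · ·
    · · · █ █ · · · · · · ·
    · · · · · · · · · · · ·
    · · · · · · · · · · · ·
    · · · · · · · · · · · ·
    · · · · · · · · · · · ·
T2:
  2·area = 189
  edge (6, 12)→(2, 1): d=(-4,-11) top-left  bias=+0
  edge (2, 1)→(21, 6): d=(19,5) right/bottom  bias=-1
  edge (21, 6)→(6, 12): d=(-15,6) right/bottom  bias=-1
    (1,1)@(3, 3): e=[3,33,153] → █
    (2,1)@(5, 3): e=[25,23,141] → █
    (3,1)@(7, 3): e=[47,13,129] → █
    (4,1)@(9, 3): e=[69,3,117] → █
    (5,1)@(11, 3): e=[91,-7,105] → ·
    (1,2)@(3, 5): e=[-5,71,123] → ·
    (2,2)@(5, 5): e=[17,61,111] → █
    (5,2)@(11, 5): e=[83,31,75] → █
    (6,2)@(13, 5): e=[105,21,63] → █
    (7,2)@(15, 5): e=[127,11,51] → █
    (8,2)@(17, 5): e=[149,1,39] → █
    (9,2)@(19, 5): e=[171,-9,27] → ·
  covered (24 px):
    · · · · · · · · · · · ·
    · █ █ █ █ · · · · · · ·
    · · █ █ █ █ █ █ █ · · ·
    · · █ █ █ █ █ █ █ · · ·
    · · █ █ █ █ █ · · · · ·
    · · · █ · · · · · · · ·
    · · · · · · · · · · · ·
    · · · · · · · · · · · ·
    · · · · · · · · · · · ·
    · · · · · · · · · · · ·
T3:
  2·area = 98
  edge (20, 16)→(14, 9): d=(-6,-7) top-left  bias=+0
  edge (14, 9)→(22, 2): d=(8,-7) top-left  bias=+0
  edge (22, 2)→(20, 16): d=(-2,14) right/bottom  bias=-1
    (10,1)@(21, 3): e=[85,1,12] → █
    (11,1)@(23, 3): e=[99,15,-16] → ·
    (9,2)@(19, 5): e=[59,3,36] → █
    (11,2)@(23, 5): e=[87,31,-20] → ·
    (8,3)@(17, 7): e=[33,5,60] → █
    (11,3)@(23, 7): e=[75,47,-24] → ·
    (7,4)@(15, 9): e=[7,7,84] → █
    (10,4)@(21, 9): e=[49,49,0] → ·  [on edge]
    (7,5)@(15, 11): e=[-5,23,80] → ·
    (8,5)@(17, 11): e=[9,37,52] → █
    (10,5)@(21, 11): e=[37,65,-4] → ·
    (8,6)@(17, 13): e=[-3,53,48] → ·
  covered (12 px):
    · · · · · · · · · · · ·
    · · · · · · · · · · █ ·
    · · · · · · · · · █ █ ·
    · · · · · · · · █ █ █ ·
    · · · · · · · █ █ █ · ·
    · · · · · · · · █ █ · ·
    · · · · · · · · · █ · ·
    · · · · · · · · · · · ·
    · · · · · · · · · · · ·
    · · · · · · · · · · · ·
T4:
  2·area = 68  (B↔C swapped to make it positive)
  edge (10, 12)→(8, 8): d=(-2,-4) top-left  bias=+0
  edge (8, 8)→(22, 2): d=(14,-6) top-left  bias=+0
  edge (22, 2)→(10, 12): d=(-12,10) right/bottom  bias=-1
    (7,2)@(15, 5): e=[34,0,34] → █  [on edge]
    (8,2)@(17, 5): e=[42,12,14] → █
    (9,2)@(19, 5): e=[50,24,-6] → ·
    (5,3)@(11, 7): e=[14,4,50] → █
    (6,3)@(13, 7): e=[22,16,30] → █
    (8,3)@(17, 7): e=[38,40,-10] → ·
    (4,4)@(9, 9): e=[2,20,46] → █
    (7,4)@(15, 9): e=[26,56,-14] → ·
    (0,5)@(1, 11): e=[-34,0,102] → ·  [on edge]
    (4,5)@(9, 11): e=[-2,48,22] → ·
    (5,5)@(11, 11): e=[6,60,2] → █
    (6,5)@(13, 11): e=[14,72,-18] → ·
  covered (9 px):
    · · · · · · · · · · · ·
    · · · · · · · · · · · ·
    · · · · · · · █ █ · · ·
    · · · · · █ █ █ · · · ·
    · · · · █ █ █ · · · · ·
    · · · · · █ · · · · · ·
    · · · · · · · · · · · ·
    · · · · · · · · · · · ·
    · · · · · · · · · · · ·
    · · · · · · · · · · · ·

Result: 52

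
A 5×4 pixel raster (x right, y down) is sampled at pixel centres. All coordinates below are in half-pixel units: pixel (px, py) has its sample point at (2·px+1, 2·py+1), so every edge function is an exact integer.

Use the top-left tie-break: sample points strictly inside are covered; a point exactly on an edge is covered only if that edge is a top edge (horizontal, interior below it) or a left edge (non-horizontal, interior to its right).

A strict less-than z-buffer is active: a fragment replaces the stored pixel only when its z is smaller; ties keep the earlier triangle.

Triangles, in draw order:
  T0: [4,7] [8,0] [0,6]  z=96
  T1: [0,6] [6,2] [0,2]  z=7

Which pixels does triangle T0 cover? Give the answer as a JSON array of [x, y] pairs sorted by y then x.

T0:
  2·area = 32  (B↔C swapped to make it positive)
  edge (4, 7)→(0, 6): d=(-4,-1) top-left  bias=+0
  edge (0, 6)→(8, 0): d=(8,-6) top-left  bias=+0
  edge (8, 0)→(4, 7): d=(-4,7) right/bottom  bias=-1
    (3,0)@(7, 1): e=[27,2,3] → #
    (4,0)@(9, 1): e=[29,14,-11] → ·
    (2,1)@(5, 3): e=[17,6,9] → #
    (3,1)@(7, 3): e=[19,18,-5] → ·
    (1,2)@(3, 5): e=[7,10,15] → #
    (3,2)@(7, 5): e=[11,34,-13] → ·
    (1,3)@(3, 7): e=[-1,26,7] → ·
    (2,3)@(5, 7): e=[1,38,-7] → ·
  covered (4 px):
    · · · # ·
    · · # · ·
    · # # · ·
    · · · · ·
T1:
  2·area = 24  (B↔C swapped to make it positive)
  edge (0, 6)→(0, 2): d=(0,-4) top-left  bias=+0
  edge (0, 2)→(6, 2): d=(6,0) top-left  bias=+0
  edge (6, 2)→(0, 6): d=(-6,4) right/bottom  bias=-1
    (0,1)@(1, 3): e=[4,6,14] → #
    (1,1)@(3, 3): e=[12,6,6] → #
    (2,1)@(5, 3): e=[20,6,-2] → ·
    (0,2)@(1, 5): e=[4,18,2] → #
    (1,2)@(3, 5): e=[12,18,-6] → ·
    (0,3)@(1, 7): e=[4,30,-10] → ·
  covered (3 px):
    · · · · ·
    # # · · ·
    # · · · ·
    · · · · ·

Result: [[3,0],[2,1],[1,2],[2,2]]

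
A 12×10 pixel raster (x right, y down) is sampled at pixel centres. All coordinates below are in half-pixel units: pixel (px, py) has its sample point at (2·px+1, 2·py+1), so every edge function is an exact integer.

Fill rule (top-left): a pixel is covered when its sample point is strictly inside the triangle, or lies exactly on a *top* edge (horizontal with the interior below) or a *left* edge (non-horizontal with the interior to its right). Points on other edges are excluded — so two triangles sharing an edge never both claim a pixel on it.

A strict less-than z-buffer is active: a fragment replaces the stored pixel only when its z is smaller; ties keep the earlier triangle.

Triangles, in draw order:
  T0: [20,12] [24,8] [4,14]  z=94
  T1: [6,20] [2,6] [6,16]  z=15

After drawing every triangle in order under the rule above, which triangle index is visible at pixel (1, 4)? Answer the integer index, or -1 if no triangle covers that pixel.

T0:
  2·area = 56  (B↔C swapped to make it positive)
  edge (20, 12)→(4, 14): d=(-16,2) right/bottom  bias=-1
  edge (4, 14)→(24, 8): d=(20,-6) top-left  bias=+0
  edge (24, 8)→(20, 12): d=(-4,4) right/bottom  bias=-1
    (10,4)@(21, 9): e=[46,2,8] → █
    (11,4)@(23, 9): e=[42,14,0] → ·  [on edge]
    (7,5)@(15, 11): e=[26,6,24] → █
    (8,5)@(17, 11): e=[22,18,16] → █
    (9,5)@(19, 11): e=[18,30,8] → █
    (10,5)@(21, 11): e=[14,42,0] → ·  [on edge]
    (4,6)@(9, 13): e=[6,10,40] → █
    (5,6)@(11, 13): e=[2,22,32] → █
    (6,6)@(13, 13): e=[-2,34,24] → ·
    (7,6)@(15, 13): e=[-6,46,16] → ·
    (8,6)@(17, 13): e=[-10,58,8] → ·
    (9,6)@(19, 13): e=[-14,70,0] → ·  [on edge]
    (8,7)@(17, 15): e=[-42,98,0] → ·  [on edge]
    (7,8)@(15, 17): e=[-70,126,0] → ·  [on edge]
    (6,9)@(13, 19): e=[-98,154,0] → ·  [on edge]
  covered (6 px):
    · · · · · · · · · · · ·
    · · · · · · · · · · · ·
    · · · · · · · · · · · ·
    · · · · · · · · · · · ·
    · · · · · · · · · · █ ·
    · · · · · · · █ █ █ · ·
    · · · · █ █ · · · · · ·
    · · · · · · · · · · · ·
    · · · · · · · · · · · ·
    · · · · · · · · · · · ·
T1:
  2·area = 16
  edge (6, 20)→(2, 6): d=(-4,-14) top-left  bias=+0
  edge (2, 6)→(6, 16): d=(4,10) right/bottom  bias=-1
  edge (6, 16)→(6, 20): d=(0,4) right/bottom  bias=-1
    (1,4)@(3, 9): e=[2,2,12] → █
    (2,4)@(5, 9): e=[30,-18,4] → ·
    (1,5)@(3, 11): e=[-6,10,12] → ·
    (2,7)@(5, 15): e=[6,6,4] → █
    (3,7)@(7, 15): e=[34,-14,-4] → ·
    (2,8)@(5, 17): e=[-2,14,4] → ·
  covered (2 px):
    · · · · · · · · · · · ·
    · · · · · · · · · · · ·
    · · · · · · · · · · · ·
    · · · · · · · · · · · ·
    · █ · · · · · · · · · ·
    · · · · · · · · · · · ·
    · · · · · · · · · · · ·
    · · █ · · · · · · · · ·
    · · · · · · · · · · · ·
    · · · · · · · · · · · ·

Z-buffer (winner per pixel, '.' = empty):
  . . . . . . . . . . . .
  . . . . . . . . . . . .
  . . . . . . . . . . . .
  . . . . . . . . . . . .
  . 1 . . . . . . . . 0 .
  . . . . . . . 0 0 0 . .
  . . . . 0 0 . . . . . .
  . . 1 . . . . . . . . .
  . . . . . . . . . . . .
  . . . . . . . . . . . .

Answer: 1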